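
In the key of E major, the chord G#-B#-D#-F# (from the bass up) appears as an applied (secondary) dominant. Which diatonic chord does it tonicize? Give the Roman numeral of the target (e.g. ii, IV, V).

vi

The chord is a dominant seventh chord on G#.
A dominant resolves down a perfect fifth: G# → C#. In E major, C# is scale degree 6, i.e. vi.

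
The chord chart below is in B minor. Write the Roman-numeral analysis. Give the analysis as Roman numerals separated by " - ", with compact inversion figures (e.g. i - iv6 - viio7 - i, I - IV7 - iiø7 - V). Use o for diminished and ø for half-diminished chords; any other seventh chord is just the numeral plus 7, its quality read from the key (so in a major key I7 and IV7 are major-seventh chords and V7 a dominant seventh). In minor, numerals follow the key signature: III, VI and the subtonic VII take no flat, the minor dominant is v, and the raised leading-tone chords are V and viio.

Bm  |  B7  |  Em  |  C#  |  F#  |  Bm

i - V7/iv - iv - V/V - V - i

Bm: root B is the tonic; minor triad there is i.
B7: a dominant seventh chord on B, the applied dominant of iv → V7/iv.
Em: minor triad on E = scale degree 4 → iv.
C#: chromatic; C# is V of V, so V/V.
F#: major triad on F# = scale degree 5 → V.
Bm: minor triad on B = scale degree 1 → i.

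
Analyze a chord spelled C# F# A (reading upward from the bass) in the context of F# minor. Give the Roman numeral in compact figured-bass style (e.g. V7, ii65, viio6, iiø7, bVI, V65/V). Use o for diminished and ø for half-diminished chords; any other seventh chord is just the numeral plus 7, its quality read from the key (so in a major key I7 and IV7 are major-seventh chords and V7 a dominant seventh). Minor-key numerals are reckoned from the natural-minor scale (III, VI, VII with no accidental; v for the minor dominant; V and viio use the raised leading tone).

The pitches F#-A-C# form a minor triad rooted on F#.
In F# minor, F# is the tonic; the diatonic minor triad there is i.
With C# in the bass the chord is in second inversion, so the figured bass is 64.

i64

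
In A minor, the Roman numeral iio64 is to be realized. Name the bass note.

F

iio in A minor has root B; the chord is B-D-F.
The figure 64 means second inversion — the fifth is in the bass.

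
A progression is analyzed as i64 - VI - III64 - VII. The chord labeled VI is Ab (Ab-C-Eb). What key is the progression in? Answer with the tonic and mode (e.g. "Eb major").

C minor

The chord Ab is a major triad rooted on Ab; its label is VI.
Counting down 5 scale steps from Ab places the tonic on C; a major triad on degree 6 is diatonic only in minor.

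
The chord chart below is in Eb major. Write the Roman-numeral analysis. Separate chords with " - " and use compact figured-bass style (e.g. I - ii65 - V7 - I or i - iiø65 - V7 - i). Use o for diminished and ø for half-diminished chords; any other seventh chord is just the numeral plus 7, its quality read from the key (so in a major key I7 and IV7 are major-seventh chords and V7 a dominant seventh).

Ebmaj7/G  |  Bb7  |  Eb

Ebmaj7/G: major seventh chord on Eb = scale degree 1 → I65.
Bb7: dominant seventh chord on Bb = scale degree 5 → V7.
Eb: root Eb is the tonic; major triad there is I.

I65 - V7 - I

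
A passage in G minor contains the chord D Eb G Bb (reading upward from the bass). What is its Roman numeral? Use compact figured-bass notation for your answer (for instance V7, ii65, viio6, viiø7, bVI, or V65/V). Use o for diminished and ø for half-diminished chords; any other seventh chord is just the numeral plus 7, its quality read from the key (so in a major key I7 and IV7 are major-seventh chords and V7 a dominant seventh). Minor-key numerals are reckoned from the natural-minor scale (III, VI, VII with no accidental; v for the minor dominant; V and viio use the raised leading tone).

VI42

The pitches Eb-G-Bb-D form a major seventh chord rooted on Eb.
Eb is scale degree 6 in G minor, and a major seventh chord on that degree is written VI7.
With D in the bass the chord is in third inversion, so the figured bass is 42.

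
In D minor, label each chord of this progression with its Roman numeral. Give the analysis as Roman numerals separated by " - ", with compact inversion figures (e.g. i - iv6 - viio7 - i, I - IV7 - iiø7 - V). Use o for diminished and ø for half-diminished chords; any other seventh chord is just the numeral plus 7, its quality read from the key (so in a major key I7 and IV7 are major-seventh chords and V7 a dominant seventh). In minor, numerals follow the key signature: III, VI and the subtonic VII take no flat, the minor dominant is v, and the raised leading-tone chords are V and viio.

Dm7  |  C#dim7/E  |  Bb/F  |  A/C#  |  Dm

Dm7: minor seventh chord on D = scale degree 1 → i7.
C#dim7/E: root C# is the leading tone; fully diminished seventh chord there is viio65.
Bb/F: root Bb is the submediant; major triad there is VI64.
A/C# has root A, degree 5 in D minor, so V6.
Dm has root D, degree 1 in D minor, so i.

i7 - viio65 - VI64 - V6 - i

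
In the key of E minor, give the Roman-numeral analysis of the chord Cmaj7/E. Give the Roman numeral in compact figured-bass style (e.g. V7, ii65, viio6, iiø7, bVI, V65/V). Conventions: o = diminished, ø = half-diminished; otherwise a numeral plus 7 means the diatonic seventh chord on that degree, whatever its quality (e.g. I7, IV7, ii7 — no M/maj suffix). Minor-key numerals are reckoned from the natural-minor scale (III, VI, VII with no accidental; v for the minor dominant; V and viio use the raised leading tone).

VI65

Stacked in thirds the chord is C-E-G-B: a major seventh chord on C.
In E minor, C is the submediant; the diatonic major seventh chord there is VI7.
With E in the bass the chord is in first inversion, so the figured bass is 65.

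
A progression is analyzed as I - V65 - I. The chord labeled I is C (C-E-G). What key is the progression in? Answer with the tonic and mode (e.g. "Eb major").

C major

The chord C is a major triad rooted on C; its label is I.
If C is scale degree 1 and the mode makes that degree carry a major triad, the tonic is C and the mode is major.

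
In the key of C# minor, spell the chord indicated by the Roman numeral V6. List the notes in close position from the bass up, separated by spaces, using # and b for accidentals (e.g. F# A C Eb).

B# D# G#

In C# minor, scale degree 5 is G#. The dominant is major (leading tone raised), so V is a major triad.
Stacking thirds from G# gives G#-B#-D#.
The figured bass 6 indicates first inversion, placing the third (B#) in the bass: B#-D#-G#.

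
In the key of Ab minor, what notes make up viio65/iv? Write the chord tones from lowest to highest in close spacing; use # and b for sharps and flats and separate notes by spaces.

The slash marks an applied leading-tone chord: viio of iv. In Ab minor, iv is Db, so the leading tone to it is C, a half step below.
Building a fully diminished seventh chord on C gives C-Eb-Gb-Bbb.
The figured bass 65 indicates first inversion, placing the third (Eb) in the bass: Eb-Gb-Bbb-C.

Eb Gb Bbb C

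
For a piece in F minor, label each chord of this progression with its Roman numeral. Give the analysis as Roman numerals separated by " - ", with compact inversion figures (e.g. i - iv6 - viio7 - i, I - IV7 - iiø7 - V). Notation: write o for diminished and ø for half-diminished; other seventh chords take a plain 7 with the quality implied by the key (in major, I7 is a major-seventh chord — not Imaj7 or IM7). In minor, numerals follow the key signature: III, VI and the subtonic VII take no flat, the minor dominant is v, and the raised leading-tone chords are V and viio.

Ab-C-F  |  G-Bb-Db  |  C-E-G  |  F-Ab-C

Ab-C-F: root F is the tonic; minor triad there is i6.
G-Bb-Db has root G, degree 2 in F minor, so iio.
C-E-G: root C is the dominant; major triad there is V.
F-Ab-C: minor triad on F = scale degree 1 → i.

i6 - iio - V - i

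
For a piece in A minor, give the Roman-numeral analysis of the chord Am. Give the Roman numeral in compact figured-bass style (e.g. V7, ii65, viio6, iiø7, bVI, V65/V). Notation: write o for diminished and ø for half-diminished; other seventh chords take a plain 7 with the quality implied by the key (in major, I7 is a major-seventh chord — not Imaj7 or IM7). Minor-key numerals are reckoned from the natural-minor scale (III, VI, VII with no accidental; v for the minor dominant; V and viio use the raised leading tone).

Stacked in thirds the chord is A-C-E: a minor triad on A.
A is scale degree 1 in A minor, and a minor triad on that degree is written i.

i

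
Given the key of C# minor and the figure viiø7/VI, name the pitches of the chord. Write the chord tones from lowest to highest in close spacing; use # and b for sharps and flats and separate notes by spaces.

viiø7/VI is a secondary leading-tone chord. The target VI is A in C# minor; the applied chord is rooted a semitone below, on G#.
Building a half-diminished seventh chord on G# gives G#-B-D-F#.

G# B D F#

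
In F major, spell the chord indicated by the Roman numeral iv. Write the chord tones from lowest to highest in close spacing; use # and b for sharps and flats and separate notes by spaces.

Bb Db F

iv is the minor subdominant, borrowed from the parallel minor. In F major that root is Bb.
So the chord is Bb-Db-F, a minor triad.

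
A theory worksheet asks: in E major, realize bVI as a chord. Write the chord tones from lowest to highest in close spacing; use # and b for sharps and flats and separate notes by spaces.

C E G

Scale degree 6 in E major is C#; lowering it a half step gives C. bVI is a major triad on the lowered sixth degree, borrowed from the parallel minor.
So the chord is C-E-G, a major triad.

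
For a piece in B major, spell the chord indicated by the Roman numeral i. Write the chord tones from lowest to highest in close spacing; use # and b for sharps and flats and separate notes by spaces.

i is the minor tonic, borrowed from the parallel minor. In B major that root is B.
So the chord is B-D-F#.

B D F#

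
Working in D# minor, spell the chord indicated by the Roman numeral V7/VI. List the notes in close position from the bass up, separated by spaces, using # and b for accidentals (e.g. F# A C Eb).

F# A# C# E

V7/VI is a secondary dominant — the dominant seventh of VI. VI in D# minor is B, so the applied chord's root is F#, a perfect fifth above.
Building a dominant seventh chord on F# gives F#-A#-C#-E.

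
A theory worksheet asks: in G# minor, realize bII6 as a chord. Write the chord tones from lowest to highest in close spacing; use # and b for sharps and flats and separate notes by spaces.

C# E A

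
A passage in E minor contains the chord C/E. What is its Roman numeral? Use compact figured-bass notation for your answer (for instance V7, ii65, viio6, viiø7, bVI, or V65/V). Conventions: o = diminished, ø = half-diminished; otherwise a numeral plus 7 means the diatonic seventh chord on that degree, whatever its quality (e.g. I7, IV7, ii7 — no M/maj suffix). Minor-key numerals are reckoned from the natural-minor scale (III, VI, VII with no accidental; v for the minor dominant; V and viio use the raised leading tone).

The pitches C-E-G form a major triad rooted on C.
In E minor, C is the submediant; the diatonic major triad there is VI.
With E in the bass the chord is in first inversion, so the figured bass is 6.

VI6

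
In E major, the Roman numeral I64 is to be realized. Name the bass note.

B

I in E major has root E; the chord is E-G#-B.
The figure 64 means second inversion — the fifth is in the bass.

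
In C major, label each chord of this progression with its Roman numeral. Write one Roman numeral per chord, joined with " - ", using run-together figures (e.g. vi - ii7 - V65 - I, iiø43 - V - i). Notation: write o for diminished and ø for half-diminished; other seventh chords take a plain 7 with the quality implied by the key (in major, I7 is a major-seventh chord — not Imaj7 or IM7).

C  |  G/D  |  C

C: major triad on C = scale degree 1 → I.
G/D: root G is the dominant; major triad there is V64.
C: root C is the tonic; major triad there is I.

I - V64 - I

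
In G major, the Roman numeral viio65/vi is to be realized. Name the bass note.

F#

The applied chord viio65/vi is rooted on D#: D#-F#-A-C.
The figure 65 means first inversion — the third is in the bass.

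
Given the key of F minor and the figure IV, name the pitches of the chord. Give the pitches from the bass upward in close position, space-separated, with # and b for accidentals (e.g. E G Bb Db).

IV is the major subdominant, borrowed from the parallel major. In F minor that root is Bb.
So the chord is Bb-D-F.

Bb D F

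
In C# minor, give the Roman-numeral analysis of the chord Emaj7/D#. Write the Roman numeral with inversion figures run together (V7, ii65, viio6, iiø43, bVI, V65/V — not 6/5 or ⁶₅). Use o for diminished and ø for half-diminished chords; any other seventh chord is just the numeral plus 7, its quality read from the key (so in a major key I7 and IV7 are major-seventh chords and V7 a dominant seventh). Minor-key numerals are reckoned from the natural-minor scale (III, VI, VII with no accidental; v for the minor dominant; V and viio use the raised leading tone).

III42

Stacked in thirds the chord is E-G#-B-D#: a major seventh chord on E.
In C# minor, E is the mediant; the diatonic major seventh chord there is III7.
With D# in the bass the chord is in third inversion, so the figured bass is 42.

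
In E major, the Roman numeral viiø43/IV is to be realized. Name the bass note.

The applied chord viiø43/IV is rooted on G#: G#-B-D-F#.
The figure 43 means second inversion — the fifth is in the bass.

D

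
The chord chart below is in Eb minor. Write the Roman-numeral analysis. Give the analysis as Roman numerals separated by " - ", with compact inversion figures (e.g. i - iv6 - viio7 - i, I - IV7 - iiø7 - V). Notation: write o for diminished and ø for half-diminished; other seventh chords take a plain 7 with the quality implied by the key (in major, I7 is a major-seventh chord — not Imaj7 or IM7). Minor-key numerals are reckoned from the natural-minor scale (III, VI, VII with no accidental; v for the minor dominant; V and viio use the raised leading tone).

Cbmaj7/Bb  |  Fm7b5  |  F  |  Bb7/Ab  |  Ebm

Cbmaj7/Bb: major seventh chord on Cb = scale degree 6 → VI42.
Fm7b5: root F is the supertonic; half-diminished seventh chord there is iiø7.
F: chromatic; F is V of V, so V/V.
Bb7/Ab has root Bb, degree 5 in Eb minor, so V42.
Ebm has root Eb, degree 1 in Eb minor, so i.

VI42 - iiø7 - V/V - V42 - i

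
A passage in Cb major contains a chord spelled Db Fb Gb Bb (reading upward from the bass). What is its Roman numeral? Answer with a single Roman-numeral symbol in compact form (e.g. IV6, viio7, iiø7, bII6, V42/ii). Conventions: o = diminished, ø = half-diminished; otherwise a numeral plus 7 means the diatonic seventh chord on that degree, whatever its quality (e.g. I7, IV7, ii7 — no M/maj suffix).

Stacked in thirds the chord is Gb-Bb-Db-Fb: a dominant seventh chord on Gb.
Gb is scale degree 5 in Cb major, and a dominant seventh chord on that degree is written V7.
With Db in the bass the chord is in second inversion, so the figured bass is 43.

V43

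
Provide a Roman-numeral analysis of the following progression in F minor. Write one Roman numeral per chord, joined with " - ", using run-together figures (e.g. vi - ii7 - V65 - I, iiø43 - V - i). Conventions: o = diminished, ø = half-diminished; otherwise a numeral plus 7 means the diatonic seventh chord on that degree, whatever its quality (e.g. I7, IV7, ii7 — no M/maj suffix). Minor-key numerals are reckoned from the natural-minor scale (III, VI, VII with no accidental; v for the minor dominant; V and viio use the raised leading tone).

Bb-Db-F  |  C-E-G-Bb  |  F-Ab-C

iv - V7 - i

Bb-Db-F: minor triad on Bb = scale degree 4 → iv.
C-E-G-Bb: root C is the dominant; dominant seventh chord there is V7.
F-Ab-C: minor triad on F = scale degree 1 → i.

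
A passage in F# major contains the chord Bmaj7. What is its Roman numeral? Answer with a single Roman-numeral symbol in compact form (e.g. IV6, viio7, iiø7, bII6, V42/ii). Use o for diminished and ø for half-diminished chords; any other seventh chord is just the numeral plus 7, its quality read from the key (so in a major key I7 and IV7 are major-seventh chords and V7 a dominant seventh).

IV7

Stacked in thirds the chord is B-D#-F#-A#: a major seventh chord on B.
B is scale degree 4 in F# major, and a major seventh chord on that degree is written IV7.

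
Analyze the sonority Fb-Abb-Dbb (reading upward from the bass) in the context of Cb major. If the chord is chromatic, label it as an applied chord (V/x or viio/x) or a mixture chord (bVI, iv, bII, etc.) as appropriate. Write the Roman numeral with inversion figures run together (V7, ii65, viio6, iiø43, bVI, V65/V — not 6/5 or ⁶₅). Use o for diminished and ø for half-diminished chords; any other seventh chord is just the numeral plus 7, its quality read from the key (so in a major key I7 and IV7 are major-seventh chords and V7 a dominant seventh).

Stacked in thirds the chord is Dbb-Fb-Abb: a major triad on Dbb.
Dbb is the lowered second degree of Cb major (diatonic 2 would be Db). This is the Neapolitan sixth — a major triad on the lowered second degree, here in its customary first inversion.
With Fb in the bass the chord is in first inversion, so the figured bass is 6.

bII6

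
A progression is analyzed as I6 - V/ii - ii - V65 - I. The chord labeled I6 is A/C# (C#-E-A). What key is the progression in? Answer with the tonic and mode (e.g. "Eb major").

The anchor chord is a major triad on A, labeled I6.
If A is scale degree 1 and the mode makes that degree carry a major triad, the tonic is A and the mode is major.

A major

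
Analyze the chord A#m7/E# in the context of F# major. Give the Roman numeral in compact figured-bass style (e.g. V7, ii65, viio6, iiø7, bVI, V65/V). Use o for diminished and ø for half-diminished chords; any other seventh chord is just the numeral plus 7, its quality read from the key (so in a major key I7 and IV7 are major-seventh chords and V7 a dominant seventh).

iii43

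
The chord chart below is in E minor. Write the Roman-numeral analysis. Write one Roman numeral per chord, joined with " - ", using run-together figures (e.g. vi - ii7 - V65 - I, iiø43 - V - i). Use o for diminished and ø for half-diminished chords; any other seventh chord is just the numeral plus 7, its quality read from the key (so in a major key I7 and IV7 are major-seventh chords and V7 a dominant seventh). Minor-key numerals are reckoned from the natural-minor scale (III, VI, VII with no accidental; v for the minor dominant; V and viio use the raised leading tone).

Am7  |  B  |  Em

Am7: root A is the subdominant; minor seventh chord there is iv7.
B: major triad on B = scale degree 5 → V.
Em: root E is the tonic; minor triad there is i.

iv7 - V - i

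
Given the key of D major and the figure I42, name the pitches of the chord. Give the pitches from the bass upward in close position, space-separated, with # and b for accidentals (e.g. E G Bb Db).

The numeral's case and figure indicate a major seventh chord. In D major its root, the tonic, is D.
That chord is spelled D-F#-A-C#.
The figured bass 42 indicates third inversion, placing the seventh (C#) in the bass: C#-D-F#-A.

C# D F# A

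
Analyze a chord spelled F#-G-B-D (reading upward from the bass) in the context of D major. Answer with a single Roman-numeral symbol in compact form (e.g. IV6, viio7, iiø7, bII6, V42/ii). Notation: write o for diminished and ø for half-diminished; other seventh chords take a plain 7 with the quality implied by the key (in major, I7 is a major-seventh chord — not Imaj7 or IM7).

The pitches G-B-D-F# form a major seventh chord rooted on G.
In D major, G is the subdominant; the diatonic major seventh chord there is IV7.
With F# in the bass the chord is in third inversion, so the figured bass is 42.

IV42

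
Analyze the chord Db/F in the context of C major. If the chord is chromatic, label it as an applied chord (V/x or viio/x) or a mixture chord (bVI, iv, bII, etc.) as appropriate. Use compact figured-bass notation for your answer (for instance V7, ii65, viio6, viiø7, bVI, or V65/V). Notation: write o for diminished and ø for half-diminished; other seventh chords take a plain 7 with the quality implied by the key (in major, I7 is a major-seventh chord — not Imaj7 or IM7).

Stacked in thirds the chord is Db-F-Ab: a major triad on Db.
Db is the lowered second degree of C major (diatonic 2 would be D). This is the Neapolitan sixth — a major triad on the lowered second degree, here in its customary first inversion.
With F in the bass the chord is in first inversion, so the figured bass is 6.

bII6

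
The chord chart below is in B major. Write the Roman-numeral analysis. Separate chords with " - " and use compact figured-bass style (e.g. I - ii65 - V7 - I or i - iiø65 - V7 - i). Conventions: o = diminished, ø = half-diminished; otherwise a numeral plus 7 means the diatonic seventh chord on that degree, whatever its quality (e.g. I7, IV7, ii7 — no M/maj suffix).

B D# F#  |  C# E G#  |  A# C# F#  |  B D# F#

B-D#-F#: root B is the tonic; major triad there is I.
C#-E-G#: root C# is the supertonic; minor triad there is ii.
A#-C#-F#: root F# is the dominant; major triad there is V6.
B-D#-F#: root B is the tonic; major triad there is I.

I - ii - V6 - I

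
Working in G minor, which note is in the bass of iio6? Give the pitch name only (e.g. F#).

iio in G minor has root A; the chord is A-C-Eb.
The figure 6 means first inversion — the third is in the bass.

C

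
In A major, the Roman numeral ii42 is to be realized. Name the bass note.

ii in A major has root B; the chord is B-D-F#-A.
The figure 42 means third inversion — the seventh is in the bass.

A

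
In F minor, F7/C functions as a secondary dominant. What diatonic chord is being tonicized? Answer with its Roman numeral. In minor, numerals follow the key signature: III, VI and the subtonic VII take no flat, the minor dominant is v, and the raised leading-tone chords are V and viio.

iv

The chord is a dominant seventh chord on F.
A dominant resolves down a perfect fifth: F → Bb. In F minor, Bb is scale degree 4, i.e. iv.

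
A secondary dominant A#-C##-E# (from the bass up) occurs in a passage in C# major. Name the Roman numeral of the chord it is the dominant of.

The chord is a major triad on A#.
A dominant resolves down a perfect fifth: A# → D#. In C# major, D# is scale degree 2, i.e. ii.

ii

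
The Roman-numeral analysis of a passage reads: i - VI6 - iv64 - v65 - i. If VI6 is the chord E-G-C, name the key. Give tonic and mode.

E minor

VI6 is given as E-G-C — a major triad with root C.
If C is scale degree 6 and the mode makes that degree carry a major triad, the tonic is E and the mode is minor.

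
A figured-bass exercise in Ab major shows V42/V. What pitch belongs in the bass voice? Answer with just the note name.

The applied chord V42/V is rooted on Bb: Bb-D-F-Ab.
The figure 42 means third inversion — the seventh is in the bass.

Ab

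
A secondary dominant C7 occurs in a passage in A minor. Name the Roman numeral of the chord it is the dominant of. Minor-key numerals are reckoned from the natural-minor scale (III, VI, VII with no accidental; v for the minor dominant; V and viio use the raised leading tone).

VI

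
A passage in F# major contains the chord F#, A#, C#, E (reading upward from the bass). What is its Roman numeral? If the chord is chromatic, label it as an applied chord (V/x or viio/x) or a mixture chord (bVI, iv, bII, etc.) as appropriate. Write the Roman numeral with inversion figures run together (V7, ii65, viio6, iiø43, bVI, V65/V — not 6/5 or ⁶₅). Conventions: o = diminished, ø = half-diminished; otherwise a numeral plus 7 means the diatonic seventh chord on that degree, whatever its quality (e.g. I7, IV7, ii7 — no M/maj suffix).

V7/IV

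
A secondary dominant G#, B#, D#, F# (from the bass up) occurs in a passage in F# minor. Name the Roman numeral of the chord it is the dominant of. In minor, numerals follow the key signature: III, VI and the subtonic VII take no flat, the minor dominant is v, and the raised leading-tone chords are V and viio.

V

The chord is a dominant seventh chord on G#.
A dominant resolves down a perfect fifth: G# → C#. In F# minor, C# is scale degree 5, i.e. V.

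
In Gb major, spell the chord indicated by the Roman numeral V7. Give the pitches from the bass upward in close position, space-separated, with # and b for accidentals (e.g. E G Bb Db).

Db F Ab Cb

In Gb major, the dominant is Db, and the diatonic chord built there is a dominant seventh chord.
Stacking thirds from Db gives Db-F-Ab-Cb.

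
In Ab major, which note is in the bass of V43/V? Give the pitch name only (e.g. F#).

F

The applied chord V43/V is rooted on Bb: Bb-D-F-Ab.
The figure 43 means second inversion — the fifth is in the bass.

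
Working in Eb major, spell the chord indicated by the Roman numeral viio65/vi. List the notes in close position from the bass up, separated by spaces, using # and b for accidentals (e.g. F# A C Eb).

The slash marks an applied leading-tone chord: viio of vi. In Eb major, vi is C, so the leading tone to it is B, a half step below.
Building a fully diminished seventh chord on B gives B-D-F-Ab.
With the 65 figure the chord is in first inversion; from the bass D upward in close position it reads D-F-Ab-B.

D F Ab B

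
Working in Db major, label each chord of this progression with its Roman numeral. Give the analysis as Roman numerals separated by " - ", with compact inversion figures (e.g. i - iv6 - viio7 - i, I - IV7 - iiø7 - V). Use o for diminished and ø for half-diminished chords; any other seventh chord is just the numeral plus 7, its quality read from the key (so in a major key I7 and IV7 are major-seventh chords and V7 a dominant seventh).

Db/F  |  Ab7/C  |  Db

I6 - V65 - I

Db/F: root Db is the tonic; major triad there is I6.
Ab7/C has root Ab, degree 5 in Db major, so V65.
Db: root Db is the tonic; major triad there is I.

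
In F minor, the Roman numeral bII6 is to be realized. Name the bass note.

Bb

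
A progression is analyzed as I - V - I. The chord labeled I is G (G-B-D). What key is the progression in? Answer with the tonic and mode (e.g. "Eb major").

G major

The chord G is a major triad rooted on G; its label is I.
If G is scale degree 1 and the mode makes that degree carry a major triad, the tonic is G and the mode is major.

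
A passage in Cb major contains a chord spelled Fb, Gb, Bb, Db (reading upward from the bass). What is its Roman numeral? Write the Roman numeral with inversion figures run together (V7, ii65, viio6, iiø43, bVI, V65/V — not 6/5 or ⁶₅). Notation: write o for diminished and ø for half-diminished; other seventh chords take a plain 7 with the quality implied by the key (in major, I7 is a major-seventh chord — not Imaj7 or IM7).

V42

The pitches Gb-Bb-Db-Fb form a dominant seventh chord rooted on Gb.
Gb is scale degree 5 in Cb major, and a dominant seventh chord on that degree is written V7.
With Fb in the bass the chord is in third inversion, so the figured bass is 42.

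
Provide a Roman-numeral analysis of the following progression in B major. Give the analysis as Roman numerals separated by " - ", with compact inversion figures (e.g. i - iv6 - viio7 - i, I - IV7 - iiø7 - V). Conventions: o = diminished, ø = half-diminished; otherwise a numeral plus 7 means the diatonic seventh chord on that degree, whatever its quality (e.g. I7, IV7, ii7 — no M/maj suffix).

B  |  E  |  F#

B: major triad on B = scale degree 1 → I.
E: major triad on E = scale degree 4 → IV.
F# has root F#, degree 5 in B major, so V.

I - IV - V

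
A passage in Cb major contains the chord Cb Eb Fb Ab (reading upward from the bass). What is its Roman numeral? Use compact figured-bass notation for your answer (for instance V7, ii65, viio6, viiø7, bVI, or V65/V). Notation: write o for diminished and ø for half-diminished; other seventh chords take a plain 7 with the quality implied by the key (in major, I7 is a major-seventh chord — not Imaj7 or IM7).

IV43

Stacked in thirds the chord is Fb-Ab-Cb-Eb: a major seventh chord on Fb.
Fb is scale degree 4 in Cb major, and a major seventh chord on that degree is written IV7.
With Cb in the bass the chord is in second inversion, so the figured bass is 43.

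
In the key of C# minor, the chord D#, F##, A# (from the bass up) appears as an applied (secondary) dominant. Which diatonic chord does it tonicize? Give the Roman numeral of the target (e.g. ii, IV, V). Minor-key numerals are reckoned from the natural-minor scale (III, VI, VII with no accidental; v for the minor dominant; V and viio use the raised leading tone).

The chord is a major triad on D#.
A dominant resolves down a perfect fifth: D# → G#. In C# minor, G# is scale degree 5, i.e. V.

V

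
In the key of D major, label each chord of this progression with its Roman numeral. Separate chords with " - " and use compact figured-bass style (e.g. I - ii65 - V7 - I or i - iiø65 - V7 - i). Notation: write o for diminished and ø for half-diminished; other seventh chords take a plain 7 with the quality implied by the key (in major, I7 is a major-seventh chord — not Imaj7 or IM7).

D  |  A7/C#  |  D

I - V65 - I

D has root D, degree 1 in D major, so I.
A7/C#: dominant seventh chord on A = scale degree 5 → V65.
D: major triad on D = scale degree 1 → I.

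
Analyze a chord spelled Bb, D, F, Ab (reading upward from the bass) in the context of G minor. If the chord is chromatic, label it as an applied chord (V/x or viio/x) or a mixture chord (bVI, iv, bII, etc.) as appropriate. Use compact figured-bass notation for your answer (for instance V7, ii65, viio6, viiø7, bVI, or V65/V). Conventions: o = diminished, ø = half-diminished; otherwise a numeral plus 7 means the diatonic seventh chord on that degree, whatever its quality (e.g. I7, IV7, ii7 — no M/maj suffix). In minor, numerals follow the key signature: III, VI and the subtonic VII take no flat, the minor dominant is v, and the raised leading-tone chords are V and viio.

V7/VI

The pitches Bb-D-F-Ab form a dominant seventh chord rooted on Bb.
Bb is not a diatonic chord root with this quality in G minor, but it lies a perfect fifth above Eb (VI), so the chord functions as an applied dominant of VI.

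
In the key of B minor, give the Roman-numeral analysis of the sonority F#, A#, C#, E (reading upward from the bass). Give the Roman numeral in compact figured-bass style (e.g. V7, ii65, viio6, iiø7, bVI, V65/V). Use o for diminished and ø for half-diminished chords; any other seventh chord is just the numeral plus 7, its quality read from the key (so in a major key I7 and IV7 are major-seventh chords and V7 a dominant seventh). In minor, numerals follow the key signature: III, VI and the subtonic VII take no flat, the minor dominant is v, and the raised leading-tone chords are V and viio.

Stacked in thirds the chord is F#-A#-C#-E: a dominant seventh chord on F#.
In B minor, F# is the dominant; the diatonic dominant seventh chord there is V7.

V7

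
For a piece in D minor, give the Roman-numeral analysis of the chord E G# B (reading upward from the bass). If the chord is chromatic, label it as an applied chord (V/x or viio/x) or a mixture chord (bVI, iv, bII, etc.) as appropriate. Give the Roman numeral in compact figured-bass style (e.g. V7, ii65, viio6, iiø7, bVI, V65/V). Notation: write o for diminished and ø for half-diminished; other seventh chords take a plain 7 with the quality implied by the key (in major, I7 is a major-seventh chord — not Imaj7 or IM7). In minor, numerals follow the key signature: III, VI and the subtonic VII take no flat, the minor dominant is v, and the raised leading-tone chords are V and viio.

V/V

Stacked in thirds the chord is E-G#-B: a major triad on E.
E is not a diatonic chord root with this quality in D minor, but it lies a perfect fifth above A (V), so the chord functions as an applied dominant of V.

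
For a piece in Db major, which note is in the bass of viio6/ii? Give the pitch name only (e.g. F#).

F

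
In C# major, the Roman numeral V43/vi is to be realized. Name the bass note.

The applied chord V43/vi is rooted on E#: E#-G##-B#-D#.
The figure 43 means second inversion — the fifth is in the bass.

B#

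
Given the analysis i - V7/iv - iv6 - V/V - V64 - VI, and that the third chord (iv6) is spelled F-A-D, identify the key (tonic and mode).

A minor

The anchor chord is a minor triad on D, labeled iv6.
Counting down 3 scale steps from D places the tonic on A; a minor triad on degree 4 is diatonic only in minor.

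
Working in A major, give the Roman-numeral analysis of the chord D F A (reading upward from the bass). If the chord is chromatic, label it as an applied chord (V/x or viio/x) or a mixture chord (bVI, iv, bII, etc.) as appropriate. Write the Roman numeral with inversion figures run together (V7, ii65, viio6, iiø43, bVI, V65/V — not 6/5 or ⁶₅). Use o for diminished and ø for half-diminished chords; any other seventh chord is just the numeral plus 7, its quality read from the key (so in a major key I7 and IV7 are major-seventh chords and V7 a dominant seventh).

iv

The pitches D-F-A form a minor triad rooted on D.
D is the fourth degree of A major. This is the minor subdominant, borrowed from the parallel minor.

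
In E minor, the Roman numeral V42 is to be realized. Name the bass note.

V in E minor has root B; the chord is B-D#-F#-A.
The figure 42 means third inversion — the seventh is in the bass.

A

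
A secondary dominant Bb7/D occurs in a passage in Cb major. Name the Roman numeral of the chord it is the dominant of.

iii

The chord is a dominant seventh chord on Bb.
A dominant resolves down a perfect fifth: Bb → Eb. In Cb major, Eb is scale degree 3, i.e. iii.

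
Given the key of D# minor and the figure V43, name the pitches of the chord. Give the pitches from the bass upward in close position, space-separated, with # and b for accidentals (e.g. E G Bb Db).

E# G# A# C##

In D# minor, scale degree 5 is A#. The dominant is major (leading tone raised), so V is a dominant seventh chord.
That chord is spelled A#-C##-E#-G#.
The figured bass 43 indicates second inversion, placing the fifth (E#) in the bass: E#-G#-A#-C##.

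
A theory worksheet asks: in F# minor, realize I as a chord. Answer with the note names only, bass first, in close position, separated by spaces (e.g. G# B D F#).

F# A# C#

I is the major tonic (Picardy third), borrowed from the parallel major. In F# minor that root is F#.
So the chord is F#-A#-C#, a major triad.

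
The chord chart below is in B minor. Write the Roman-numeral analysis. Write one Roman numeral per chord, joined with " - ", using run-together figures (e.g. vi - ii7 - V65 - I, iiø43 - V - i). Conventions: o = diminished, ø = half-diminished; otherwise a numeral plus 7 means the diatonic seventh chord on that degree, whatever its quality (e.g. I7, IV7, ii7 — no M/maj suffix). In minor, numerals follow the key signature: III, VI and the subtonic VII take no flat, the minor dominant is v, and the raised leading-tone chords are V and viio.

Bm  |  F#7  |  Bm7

Bm: minor triad on B = scale degree 1 → i.
F#7 has root F#, degree 5 in B minor, so V7.
Bm7: root B is the tonic; minor seventh chord there is i7.

i - V7 - i7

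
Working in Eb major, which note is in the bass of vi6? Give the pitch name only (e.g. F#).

Eb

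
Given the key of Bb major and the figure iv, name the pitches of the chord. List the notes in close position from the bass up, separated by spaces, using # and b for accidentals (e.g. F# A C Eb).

Eb Gb Bb

Scale degree 4 in Bb major is Eb; here the chord built on it is altered to a minor triad. iv is the minor subdominant, borrowed from the parallel minor.
So the chord is Eb-Gb-Bb.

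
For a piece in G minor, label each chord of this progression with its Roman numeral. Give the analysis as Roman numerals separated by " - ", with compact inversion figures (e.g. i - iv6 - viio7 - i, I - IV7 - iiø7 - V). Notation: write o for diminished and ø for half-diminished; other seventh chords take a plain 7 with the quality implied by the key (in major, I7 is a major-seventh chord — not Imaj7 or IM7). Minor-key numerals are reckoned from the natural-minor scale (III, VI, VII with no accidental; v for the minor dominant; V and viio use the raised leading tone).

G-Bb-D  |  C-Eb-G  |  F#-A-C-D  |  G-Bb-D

i - iv - V65 - i

G-Bb-D has root G, degree 1 in G minor, so i.
C-Eb-G: minor triad on C = scale degree 4 → iv.
F#-A-C-D: dominant seventh chord on D = scale degree 5 → V65.
G-Bb-D: minor triad on G = scale degree 1 → i.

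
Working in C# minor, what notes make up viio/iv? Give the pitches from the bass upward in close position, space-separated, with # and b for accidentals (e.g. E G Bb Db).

E# G# B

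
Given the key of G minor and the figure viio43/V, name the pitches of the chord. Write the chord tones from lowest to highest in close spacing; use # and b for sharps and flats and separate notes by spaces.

The slash marks an applied leading-tone chord: viio of V. In G minor, V is D, so the leading tone to it is C#, a half step below.
Building a fully diminished seventh chord on C# gives C#-E-G-Bb.
With the 43 figure the chord is in second inversion; from the bass G upward in close position it reads G-Bb-C#-E.

G Bb C# E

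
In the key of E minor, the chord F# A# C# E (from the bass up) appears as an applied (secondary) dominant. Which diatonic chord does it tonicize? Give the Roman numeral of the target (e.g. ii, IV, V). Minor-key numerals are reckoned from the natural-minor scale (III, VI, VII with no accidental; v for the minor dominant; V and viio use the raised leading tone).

V

The chord is a dominant seventh chord on F#.
A dominant resolves down a perfect fifth: F# → B. In E minor, B is scale degree 5, i.e. V.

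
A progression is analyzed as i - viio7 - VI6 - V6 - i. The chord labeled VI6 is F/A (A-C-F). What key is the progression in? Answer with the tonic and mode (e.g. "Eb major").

The chord F/A is a major triad rooted on F; its label is VI6.
Counting down 5 scale steps from F places the tonic on A; a major triad on degree 6 is diatonic only in minor.

A minor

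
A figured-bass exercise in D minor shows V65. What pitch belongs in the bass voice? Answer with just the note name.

C#

V in D minor has root A; the chord is A-C#-E-G.
The figure 65 means first inversion — the third is in the bass.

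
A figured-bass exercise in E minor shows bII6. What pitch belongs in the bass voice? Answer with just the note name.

A

bII in E minor has root F; the chord is F-A-C.
The figure 6 means first inversion — the third is in the bass.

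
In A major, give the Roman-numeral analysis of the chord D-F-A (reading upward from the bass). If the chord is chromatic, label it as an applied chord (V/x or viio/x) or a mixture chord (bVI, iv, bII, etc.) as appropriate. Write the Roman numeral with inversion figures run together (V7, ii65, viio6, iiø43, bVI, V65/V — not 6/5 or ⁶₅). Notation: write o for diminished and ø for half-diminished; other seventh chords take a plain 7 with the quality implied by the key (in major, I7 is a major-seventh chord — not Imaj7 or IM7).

Stacked in thirds the chord is D-F-A: a minor triad on D.
D is the fourth degree of A major. This is the minor subdominant, borrowed from the parallel minor.

iv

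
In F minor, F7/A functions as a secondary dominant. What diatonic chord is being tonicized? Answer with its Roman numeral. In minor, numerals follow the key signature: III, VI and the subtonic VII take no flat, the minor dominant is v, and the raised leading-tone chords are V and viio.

The chord is a dominant seventh chord on F.
A dominant resolves down a perfect fifth: F → Bb. In F minor, Bb is scale degree 4, i.e. iv.

iv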